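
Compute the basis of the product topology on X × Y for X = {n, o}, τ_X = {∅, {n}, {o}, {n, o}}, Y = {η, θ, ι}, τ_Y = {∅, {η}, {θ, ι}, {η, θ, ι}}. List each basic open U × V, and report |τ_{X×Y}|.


Basis B = {∅ × ∅, {n} × {η}, {o} × {η}, {n, o} × {η}, {n} × {θ, ι}, {o} × {θ, ι}, {n} × {η, θ, ι}, {o} × {η, θ, ι}, {n, o} × {θ, ι}, {n, o} × {η, θ, ι}}; |τ_{X×Y}| = 16.

Enumerate products U × V with U ∈ τ_X, V ∈ τ_Y (deduplicated):
  ∅ × ∅ = {} (∅)
  {n} × {η} = {(n,η)}
  {o} × {η} = {(o,η)}
  {n, o} × {η} = {(n,η), (o,η)}
  {n} × {θ, ι} = {(n,θ), (n,ι)}
  {o} × {θ, ι} = {(o,θ), (o,ι)}
  {n} × {η, θ, ι} = {(n,η), (n,θ), (n,ι)}
  {o} × {η, θ, ι} = {(o,η), (o,θ), (o,ι)}
  {n, o} × {θ, ι} = {(n,θ), (n,ι), (o,θ), (o,ι)}
  {n, o} × {η, θ, ι} = {(n,η), (n,θ), (n,ι), (o,η), (o,θ), (o,ι)}
These 10 distinct sets form the basis B.
Close under arbitrary unions to get τ_{X×Y}; counting gives |τ_{X×Y}| = 16.


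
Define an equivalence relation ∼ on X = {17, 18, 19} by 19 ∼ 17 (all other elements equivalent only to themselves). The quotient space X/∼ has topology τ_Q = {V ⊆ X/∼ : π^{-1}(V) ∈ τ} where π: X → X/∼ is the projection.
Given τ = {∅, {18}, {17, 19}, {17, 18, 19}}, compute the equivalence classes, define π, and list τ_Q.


X/∼ = {[17=19], [18]}; |τ_Q| = 4.

Equivalence classes: [17=19], [18].
Quotient map π: X → X/∼ sends 17 ↦ [17=19], 18 ↦ [18], 19 ↦ [17=19].
For each subset V ⊆ X/∼, compute π^{-1}(V) ⊆ X and check whether π^{-1}(V) ∈ τ. V is open in τ_Q iff π^{-1}(V) ∈ τ.
  V = {}: π^{-1}(V) = ∅ ∈ τ ✓.
  V = {[17=19]}: π^{-1}(V) = {17, 19} ∈ τ ✓.
  V = {[18]}: π^{-1}(V) = {18} ∈ τ ✓.
  V = {[17=19], [18]}: π^{-1}(V) = {17, 18, 19} ∈ τ ✓.
Open sets in the quotient: τ_Q = {{}, {[17=19]}, {[18]}, {[17=19], [18]}} (4 elements).


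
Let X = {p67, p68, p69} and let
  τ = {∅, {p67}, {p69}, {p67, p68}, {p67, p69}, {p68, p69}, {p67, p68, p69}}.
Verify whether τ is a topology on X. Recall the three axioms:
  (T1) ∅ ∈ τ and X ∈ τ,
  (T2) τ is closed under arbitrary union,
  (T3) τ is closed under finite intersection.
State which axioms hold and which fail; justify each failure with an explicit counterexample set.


τ is NOT a topology on X.

Axiom (T1): ∅ ∈ τ? Yes; X ∈ τ? Yes.
Axiom (T2/T3): check pairwise unions and intersections of members of τ.
Counterexample for (T3): {p67, p68} ∩ {p68, p69} = {p68} ∉ τ. Therefore τ is NOT a topology.


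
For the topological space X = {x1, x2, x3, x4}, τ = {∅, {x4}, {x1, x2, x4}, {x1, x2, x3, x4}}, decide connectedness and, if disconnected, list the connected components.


(X, τ) is connected.

Find clopen sets (U ∈ τ with X ∖ U ∈ τ):
  U = ∅, X ∖ U = {x1, x2, x3, x4} — both open, so U is clopen.
  U = {x1, x2, x3, x4}, X ∖ U = ∅ — both open, so U is clopen.
Only trivial clopens (∅ and X) exist, so (X, τ) is connected.
Compute connected components by grouping points that agree on all clopens:
  component: {x1, x2, x3, x4}


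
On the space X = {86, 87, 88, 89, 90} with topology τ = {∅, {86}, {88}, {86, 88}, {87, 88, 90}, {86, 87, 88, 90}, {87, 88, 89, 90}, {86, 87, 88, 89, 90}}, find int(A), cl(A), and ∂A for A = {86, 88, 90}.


int(A) = {86, 88}, cl(A) = {86, 87, 88, 89, 90}, ∂A = {87, 89, 90}.

Closed sets in (X, τ) are complements of opens:
  closed(X, τ) = {∅, {86}, {89}, {86, 89}, {87, 89, 90}, {86, 87, 89, 90}, {87, 88, 89, 90}, {86, 87, 88, 89, 90}}.
int(A) = ⋃ {U ∈ τ : U ⊆ A}. Opens contained in A: ∅, {86}, {88}, {86, 88}.
Taking the union of these: int(A) = {86, 88}.
cl(A) = ⋂ {C closed : A ⊆ C}. Closed sets containing A: {86, 87, 88, 89, 90}.
Intersecting these: cl(A) = {86, 87, 88, 89, 90}.
∂A = cl(A) ∖ int(A) = {86, 87, 88, 89, 90} ∖ {86, 88} = {87, 89, 90}.


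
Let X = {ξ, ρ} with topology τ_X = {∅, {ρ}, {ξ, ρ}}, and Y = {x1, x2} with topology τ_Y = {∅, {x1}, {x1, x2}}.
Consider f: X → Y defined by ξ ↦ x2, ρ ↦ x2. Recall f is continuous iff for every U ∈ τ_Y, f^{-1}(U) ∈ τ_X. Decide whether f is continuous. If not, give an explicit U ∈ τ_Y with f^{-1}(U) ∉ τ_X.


f IS continuous.

Compute f^{-1}(U) for each U ∈ τ_Y:
  U = ∅: f^{-1}(U) = ∅ ∈ τ_X ✓.
  U = {x1}: f^{-1}(U) = ∅ ∈ τ_X ✓.
  U = {x1, x2}: f^{-1}(U) = {ξ, ρ} ∈ τ_X ✓.
Every preimage lies in τ_X, so f IS continuous.


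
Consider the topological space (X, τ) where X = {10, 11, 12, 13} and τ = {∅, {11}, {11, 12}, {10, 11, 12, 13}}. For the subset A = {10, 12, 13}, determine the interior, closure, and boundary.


int(A) = ∅, cl(A) = {10, 12, 13}, ∂A = {10, 12, 13}.

Closed sets in (X, τ) are complements of opens:
  closed(X, τ) = {∅, {10, 13}, {10, 12, 13}, {10, 11, 12, 13}}.
int(A) = ⋃ {U ∈ τ : U ⊆ A}. Opens contained in A: ∅.
Taking the union of these: int(A) = ∅.
cl(A) = ⋂ {C closed : A ⊆ C}. Closed sets containing A: {10, 12, 13}, {10, 11, 12, 13}.
Intersecting these: cl(A) = {10, 12, 13}.
∂A = cl(A) ∖ int(A) = {10, 12, 13} ∖ ∅ = {10, 12, 13}.


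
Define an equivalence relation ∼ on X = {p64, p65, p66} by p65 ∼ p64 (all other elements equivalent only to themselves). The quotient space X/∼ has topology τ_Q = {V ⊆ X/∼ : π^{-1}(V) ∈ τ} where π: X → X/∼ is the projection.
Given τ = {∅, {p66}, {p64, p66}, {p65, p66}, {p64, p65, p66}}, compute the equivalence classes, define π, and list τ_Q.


X/∼ = {[p64=p65], [p66]}; |τ_Q| = 3.

Equivalence classes: [p64=p65], [p66].
Quotient map π: X → X/∼ sends p64 ↦ [p64=p65], p65 ↦ [p64=p65], p66 ↦ [p66].
For each subset V ⊆ X/∼, compute π^{-1}(V) ⊆ X and check whether π^{-1}(V) ∈ τ. V is open in τ_Q iff π^{-1}(V) ∈ τ.
  V = {}: π^{-1}(V) = ∅ ∈ τ ✓.
  V = {[p64=p65]}: π^{-1}(V) = {p64, p65} ∉ τ ✗.
  V = {[p66]}: π^{-1}(V) = {p66} ∈ τ ✓.
  V = {[p64=p65], [p66]}: π^{-1}(V) = {p64, p65, p66} ∈ τ ✓.
Open sets in the quotient: τ_Q = {{}, {[p66]}, {[p64=p65], [p66]}} (3 elements).


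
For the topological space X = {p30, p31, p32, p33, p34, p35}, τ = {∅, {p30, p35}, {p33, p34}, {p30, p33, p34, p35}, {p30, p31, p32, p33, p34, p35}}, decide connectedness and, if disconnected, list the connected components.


(X, τ) is connected.

Find clopen sets (U ∈ τ with X ∖ U ∈ τ):
  U = ∅, X ∖ U = {p30, p31, p32, p33, p34, p35} — both open, so U is clopen.
  U = {p30, p31, p32, p33, p34, p35}, X ∖ U = ∅ — both open, so U is clopen.
Only trivial clopens (∅ and X) exist, so (X, τ) is connected.
Compute connected components by grouping points that agree on all clopens:
  component: {p30, p31, p32, p33, p34, p35}


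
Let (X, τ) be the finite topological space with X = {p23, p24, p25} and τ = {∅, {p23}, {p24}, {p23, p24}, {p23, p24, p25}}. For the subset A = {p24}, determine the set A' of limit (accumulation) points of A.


A' = {p25}

For each x ∈ X, list the open sets U ∈ τ with x ∈ U, then check whether U ∩ (A ∖ {x}) ≠ ∅ for every such U.
  x = p23: open {p23} ∋ x has {p23} ∩ (A ∖ {p23}) = ∅, so x is NOT a limit point.
  x = p24: open {p24} ∋ x has {p24} ∩ (A ∖ {p24}) = ∅, so x is NOT a limit point.
  x = p25: opens ∋ x are {p23, p24, p25}; each meets A ∖ {p25}, so x IS a limit point.
Collecting: A' = {p25}.


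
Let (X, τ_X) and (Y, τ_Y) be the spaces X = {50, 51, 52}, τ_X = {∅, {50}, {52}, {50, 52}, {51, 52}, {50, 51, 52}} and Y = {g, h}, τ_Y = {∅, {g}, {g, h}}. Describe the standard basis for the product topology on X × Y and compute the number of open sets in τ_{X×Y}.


Basis B = {∅ × ∅, {50} × {g}, {52} × {g}, {50} × {g, h}, {50, 52} × {g}, {51, 52} × {g}, {52} × {g, h}, {50, 51, 52} × {g}, {50, 52} × {g, h}, {51, 52} × {g, h}, {50, 51, 52} × {g, h}}; |τ_{X×Y}| = 18.

Enumerate products U × V with U ∈ τ_X, V ∈ τ_Y (deduplicated):
  ∅ × ∅ = {} (∅)
  {50} × {g} = {(50,g)}
  {52} × {g} = {(52,g)}
  {50} × {g, h} = {(50,g), (50,h)}
  {50, 52} × {g} = {(50,g), (52,g)}
  {51, 52} × {g} = {(51,g), (52,g)}
  {52} × {g, h} = {(52,g), (52,h)}
  {50, 51, 52} × {g} = {(50,g), (51,g), (52,g)}
  {50, 52} × {g, h} = {(50,g), (50,h), (52,g), (52,h)}
  {51, 52} × {g, h} = {(51,g), (51,h), (52,g), (52,h)}
  {50, 51, 52} × {g, h} = {(50,g), (50,h), (51,g), (51,h), (52,g), (52,h)}
These 11 distinct sets form the basis B.
Close under arbitrary unions to get τ_{X×Y}; counting gives |τ_{X×Y}| = 18.


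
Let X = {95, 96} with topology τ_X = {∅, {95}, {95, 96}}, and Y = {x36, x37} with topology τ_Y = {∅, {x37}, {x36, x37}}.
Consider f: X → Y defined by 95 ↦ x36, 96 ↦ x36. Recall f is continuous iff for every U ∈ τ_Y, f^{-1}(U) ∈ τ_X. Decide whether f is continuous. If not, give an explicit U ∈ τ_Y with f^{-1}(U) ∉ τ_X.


f IS continuous.

Compute f^{-1}(U) for each U ∈ τ_Y:
  U = ∅: f^{-1}(U) = ∅ ∈ τ_X ✓.
  U = {x37}: f^{-1}(U) = ∅ ∈ τ_X ✓.
  U = {x36, x37}: f^{-1}(U) = {95, 96} ∈ τ_X ✓.
Every preimage lies in τ_X, so f IS continuous.


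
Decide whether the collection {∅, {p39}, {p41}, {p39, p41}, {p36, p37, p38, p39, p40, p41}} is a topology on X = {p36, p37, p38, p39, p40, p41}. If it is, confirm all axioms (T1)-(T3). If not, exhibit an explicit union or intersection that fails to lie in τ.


τ IS a topology on X.

Axiom (T1): ∅ ∈ τ? Yes; X ∈ τ? Yes.
Axiom (T2/T3): check pairwise unions and intersections of members of τ.
All pairwise intersections and unions checked — each lies in τ. Therefore τ satisfies (T1), (T2), (T3): it IS a topology on X.


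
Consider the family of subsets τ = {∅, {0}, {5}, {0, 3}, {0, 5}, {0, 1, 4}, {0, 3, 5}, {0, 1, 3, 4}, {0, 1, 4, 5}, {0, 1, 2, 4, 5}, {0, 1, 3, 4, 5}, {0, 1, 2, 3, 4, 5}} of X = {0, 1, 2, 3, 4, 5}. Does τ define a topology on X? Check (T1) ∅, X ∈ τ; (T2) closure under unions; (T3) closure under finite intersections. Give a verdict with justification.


τ IS a topology on X.

Axiom (T1): ∅ ∈ τ? Yes; X ∈ τ? Yes.
Axiom (T2/T3): check pairwise unions and intersections of members of τ.
All pairwise intersections and unions checked — each lies in τ. Therefore τ satisfies (T1), (T2), (T3): it IS a topology on X.


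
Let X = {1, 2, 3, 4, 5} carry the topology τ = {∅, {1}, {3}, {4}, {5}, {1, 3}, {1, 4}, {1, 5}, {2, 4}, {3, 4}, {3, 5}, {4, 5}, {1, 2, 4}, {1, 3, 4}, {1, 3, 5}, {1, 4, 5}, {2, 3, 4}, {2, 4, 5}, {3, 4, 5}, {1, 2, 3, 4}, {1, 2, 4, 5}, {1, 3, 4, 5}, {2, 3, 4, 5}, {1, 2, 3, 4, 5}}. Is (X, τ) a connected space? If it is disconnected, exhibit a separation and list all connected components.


(X, τ) is disconnected; components = [{1}, {3}, {5}, {2, 4}].

Find clopen sets (U ∈ τ with X ∖ U ∈ τ):
  U = ∅, X ∖ U = {1, 2, 3, 4, 5} — both open, so U is clopen.
  U = {1}, X ∖ U = {2, 3, 4, 5} — both open, so U is clopen.
  U = {3}, X ∖ U = {1, 2, 4, 5} — both open, so U is clopen.
  U = {5}, X ∖ U = {1, 2, 3, 4} — both open, so U is clopen.
  U = {1, 3}, X ∖ U = {2, 4, 5} — both open, so U is clopen.
  U = {1, 5}, X ∖ U = {2, 3, 4} — both open, so U is clopen.
  U = {2, 4}, X ∖ U = {1, 3, 5} — both open, so U is clopen.
  U = {3, 5}, X ∖ U = {1, 2, 4} — both open, so U is clopen.
  U = {1, 2, 4}, X ∖ U = {3, 5} — both open, so U is clopen.
  U = {1, 3, 5}, X ∖ U = {2, 4} — both open, so U is clopen.
  U = {2, 3, 4}, X ∖ U = {1, 5} — both open, so U is clopen.
  U = {2, 4, 5}, X ∖ U = {1, 3} — both open, so U is clopen.
  U = {1, 2, 3, 4}, X ∖ U = {5} — both open, so U is clopen.
  U = {1, 2, 4, 5}, X ∖ U = {3} — both open, so U is clopen.
  U = {2, 3, 4, 5}, X ∖ U = {1} — both open, so U is clopen.
  U = {1, 2, 3, 4, 5}, X ∖ U = ∅ — both open, so U is clopen.
Nontrivial clopen(s) exist: e.g. {1, 3, 5}. So (X, τ) is disconnected.
Compute connected components by grouping points that agree on all clopens:
  component: {1}
  component: {3}
  component: {5}
  component: {2, 4}


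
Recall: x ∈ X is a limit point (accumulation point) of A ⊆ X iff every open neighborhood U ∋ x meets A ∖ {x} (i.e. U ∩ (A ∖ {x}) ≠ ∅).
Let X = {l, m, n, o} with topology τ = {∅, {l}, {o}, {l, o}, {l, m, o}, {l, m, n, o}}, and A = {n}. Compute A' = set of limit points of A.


A' = ∅

For each x ∈ X, list the open sets U ∈ τ with x ∈ U, then check whether U ∩ (A ∖ {x}) ≠ ∅ for every such U.
  x = l: open {l} ∋ x has {l} ∩ (A ∖ {l}) = ∅, so x is NOT a limit point.
  x = m: open {l, m, o} ∋ x has {l, m, o} ∩ (A ∖ {m}) = ∅, so x is NOT a limit point.
  x = n: open {l, m, n, o} ∋ x has {l, m, n, o} ∩ (A ∖ {n}) = ∅, so x is NOT a limit point.
  x = o: open {o} ∋ x has {o} ∩ (A ∖ {o}) = ∅, so x is NOT a limit point.
Collecting: A' = ∅.


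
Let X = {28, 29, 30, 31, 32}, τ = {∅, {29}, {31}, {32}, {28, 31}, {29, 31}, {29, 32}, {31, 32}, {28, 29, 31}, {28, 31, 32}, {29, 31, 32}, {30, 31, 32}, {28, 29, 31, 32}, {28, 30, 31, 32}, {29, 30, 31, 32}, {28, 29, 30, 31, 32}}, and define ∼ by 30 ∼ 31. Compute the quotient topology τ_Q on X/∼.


X/∼ = {[28], [29], [30=31], [32]}; |τ_Q| = 8.

Equivalence classes: [28], [29], [30=31], [32].
Quotient map π: X → X/∼ sends 28 ↦ [28], 29 ↦ [29], 30 ↦ [30=31], 31 ↦ [30=31], 32 ↦ [32].
For each subset V ⊆ X/∼, compute π^{-1}(V) ⊆ X and check whether π^{-1}(V) ∈ τ. V is open in τ_Q iff π^{-1}(V) ∈ τ.
  V = {}: π^{-1}(V) = ∅ ∈ τ ✓.
  V = {[28]}: π^{-1}(V) = {28} ∉ τ ✗.
  V = {[29]}: π^{-1}(V) = {29} ∈ τ ✓.
  V = {[28], [29]}: π^{-1}(V) = {28, 29} ∉ τ ✗.
  V = {[30=31]}: π^{-1}(V) = {30, 31} ∉ τ ✗.
  V = {[28], [30=31]}: π^{-1}(V) = {28, 30, 31} ∉ τ ✗.
  V = {[29], [30=31]}: π^{-1}(V) = {29, 30, 31} ∉ τ ✗.
  V = {[28], [29], [30=31]}: π^{-1}(V) = {28, 29, 30, 31} ∉ τ ✗.
  V = {[32]}: π^{-1}(V) = {32} ∈ τ ✓.
  V = {[28], [32]}: π^{-1}(V) = {28, 32} ∉ τ ✗.
  V = {[29], [32]}: π^{-1}(V) = {29, 32} ∈ τ ✓.
  V = {[28], [29], [32]}: π^{-1}(V) = {28, 29, 32} ∉ τ ✗.
  V = {[30=31], [32]}: π^{-1}(V) = {30, 31, 32} ∈ τ ✓.
  V = {[28], [30=31], [32]}: π^{-1}(V) = {28, 30, 31, 32} ∈ τ ✓.
  V = {[29], [30=31], [32]}: π^{-1}(V) = {29, 30, 31, 32} ∈ τ ✓.
  V = {[28], [29], [30=31], [32]}: π^{-1}(V) = {28, 29, 30, 31, 32} ∈ τ ✓.
Open sets in the quotient: τ_Q = {{}, {[29]}, {[32]}, {[29], [32]}, {[30=31], [32]}, {[28], [30=31], [32]}, {[29], [30=31], [32]}, {[28], [29], [30=31], [32]}} (8 elements).


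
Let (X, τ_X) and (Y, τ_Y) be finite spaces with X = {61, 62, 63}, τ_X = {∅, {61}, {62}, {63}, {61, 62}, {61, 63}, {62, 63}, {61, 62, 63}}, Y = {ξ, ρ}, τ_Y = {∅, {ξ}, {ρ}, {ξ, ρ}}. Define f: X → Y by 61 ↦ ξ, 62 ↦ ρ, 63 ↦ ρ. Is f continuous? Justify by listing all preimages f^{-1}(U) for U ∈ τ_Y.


f IS continuous.

Compute f^{-1}(U) for each U ∈ τ_Y:
  U = ∅: f^{-1}(U) = ∅ ∈ τ_X ✓.
  U = {ξ}: f^{-1}(U) = {61} ∈ τ_X ✓.
  U = {ρ}: f^{-1}(U) = {62, 63} ∈ τ_X ✓.
  U = {ξ, ρ}: f^{-1}(U) = {61, 62, 63} ∈ τ_X ✓.
Every preimage lies in τ_X, so f IS continuous.


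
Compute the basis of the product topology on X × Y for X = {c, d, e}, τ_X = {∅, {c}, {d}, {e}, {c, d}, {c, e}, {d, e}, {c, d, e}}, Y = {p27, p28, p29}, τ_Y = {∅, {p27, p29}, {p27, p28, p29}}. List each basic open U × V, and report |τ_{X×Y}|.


Basis B = {∅ × ∅, {c} × {p27, p29}, {d} × {p27, p29}, {e} × {p27, p29}, {c} × {p27, p28, p29}, {d} × {p27, p28, p29}, {e} × {p27, p28, p29}, {c, d} × {p27, p29}, {c, e} × {p27, p29}, {d, e} × {p27, p29}, {c, d} × {p27, p28, p29}, {c, e} × {p27, p28, p29}, {c, d, e} × {p27, p29}, {d, e} × {p27, p28, p29}, {c, d, e} × {p27, p28, p29}}; |τ_{X×Y}| = 27.

Enumerate products U × V with U ∈ τ_X, V ∈ τ_Y (deduplicated):
  ∅ × ∅ = {} (∅)
  {c} × {p27, p29} = {(c,p27), (c,p29)}
  {d} × {p27, p29} = {(d,p27), (d,p29)}
  {e} × {p27, p29} = {(e,p27), (e,p29)}
  {c} × {p27, p28, p29} = {(c,p27), (c,p28), (c,p29)}
  {d} × {p27, p28, p29} = {(d,p27), (d,p28), (d,p29)}
  {e} × {p27, p28, p29} = {(e,p27), (e,p28), (e,p29)}
  {c, d} × {p27, p29} = {(c,p27), (c,p29), (d,p27), (d,p29)}
  {c, e} × {p27, p29} = {(c,p27), (c,p29), (e,p27), (e,p29)}
  {d, e} × {p27, p29} = {(d,p27), (d,p29), (e,p27), (e,p29)}
  {c, d} × {p27, p28, p29} = {(c,p27), (c,p28), (c,p29), (d,p27), (d,p28), (d,p29)}
  {c, e} × {p27, p28, p29} = {(c,p27), (c,p28), (c,p29), (e,p27), (e,p28), (e,p29)}
  {c, d, e} × {p27, p29} = {(c,p27), (c,p29), (d,p27), (d,p29), (e,p27), (e,p29)}
  {d, e} × {p27, p28, p29} = {(d,p27), (d,p28), (d,p29), (e,p27), (e,p28), (e,p29)}
  {c, d, e} × {p27, p28, p29} = {(c,p27), (c,p28), (c,p29), (d,p27), (d,p28), (d,p29), (e,p27), (e,p28), (e,p29)}
These 15 distinct sets form the basis B.
Close under arbitrary unions to get τ_{X×Y}; counting gives |τ_{X×Y}| = 27.


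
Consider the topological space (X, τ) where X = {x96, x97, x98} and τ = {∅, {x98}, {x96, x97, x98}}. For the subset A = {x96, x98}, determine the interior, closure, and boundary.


int(A) = {x98}, cl(A) = {x96, x97, x98}, ∂A = {x96, x97}.

Closed sets in (X, τ) are complements of opens:
  closed(X, τ) = {∅, {x96, x97}, {x96, x97, x98}}.
int(A) = ⋃ {U ∈ τ : U ⊆ A}. Opens contained in A: ∅, {x98}.
Taking the union of these: int(A) = {x98}.
cl(A) = ⋂ {C closed : A ⊆ C}. Closed sets containing A: {x96, x97, x98}.
Intersecting these: cl(A) = {x96, x97, x98}.
∂A = cl(A) ∖ int(A) = {x96, x97, x98} ∖ {x98} = {x96, x97}.


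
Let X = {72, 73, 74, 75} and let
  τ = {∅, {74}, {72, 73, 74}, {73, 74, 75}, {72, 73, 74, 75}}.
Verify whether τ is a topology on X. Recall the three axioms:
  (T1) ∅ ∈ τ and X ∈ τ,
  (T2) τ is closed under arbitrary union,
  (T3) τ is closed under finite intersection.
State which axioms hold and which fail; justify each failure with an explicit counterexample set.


τ is NOT a topology on X.

Axiom (T1): ∅ ∈ τ? Yes; X ∈ τ? Yes.
Axiom (T2/T3): check pairwise unions and intersections of members of τ.
Counterexample for (T3): {72, 73, 74} ∩ {73, 74, 75} = {73, 74} ∉ τ. Therefore τ is NOT a topology.


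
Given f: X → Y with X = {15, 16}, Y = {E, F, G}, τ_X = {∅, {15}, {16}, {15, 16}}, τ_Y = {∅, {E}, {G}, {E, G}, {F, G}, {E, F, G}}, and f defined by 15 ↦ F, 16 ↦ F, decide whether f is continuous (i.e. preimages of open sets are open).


f IS continuous.

Compute f^{-1}(U) for each U ∈ τ_Y:
  U = ∅: f^{-1}(U) = ∅ ∈ τ_X ✓.
  U = {E}: f^{-1}(U) = ∅ ∈ τ_X ✓.
  U = {G}: f^{-1}(U) = ∅ ∈ τ_X ✓.
  U = {E, G}: f^{-1}(U) = ∅ ∈ τ_X ✓.
  U = {F, G}: f^{-1}(U) = {15, 16} ∈ τ_X ✓.
  U = {E, F, G}: f^{-1}(U) = {15, 16} ∈ τ_X ✓.
Every preimage lies in τ_X, so f IS continuous.


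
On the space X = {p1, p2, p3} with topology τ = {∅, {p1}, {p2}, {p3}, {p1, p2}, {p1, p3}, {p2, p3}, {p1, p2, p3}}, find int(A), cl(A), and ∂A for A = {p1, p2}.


int(A) = {p1, p2}, cl(A) = {p1, p2}, ∂A = ∅.

Closed sets in (X, τ) are complements of opens:
  closed(X, τ) = {∅, {p1}, {p2}, {p3}, {p1, p2}, {p1, p3}, {p2, p3}, {p1, p2, p3}}.
int(A) = ⋃ {U ∈ τ : U ⊆ A}. Opens contained in A: ∅, {p1}, {p2}, {p1, p2}.
Taking the union of these: int(A) = {p1, p2}.
cl(A) = ⋂ {C closed : A ⊆ C}. Closed sets containing A: {p1, p2}, {p1, p2, p3}.
Intersecting these: cl(A) = {p1, p2}.
∂A = cl(A) ∖ int(A) = {p1, p2} ∖ {p1, p2} = ∅.


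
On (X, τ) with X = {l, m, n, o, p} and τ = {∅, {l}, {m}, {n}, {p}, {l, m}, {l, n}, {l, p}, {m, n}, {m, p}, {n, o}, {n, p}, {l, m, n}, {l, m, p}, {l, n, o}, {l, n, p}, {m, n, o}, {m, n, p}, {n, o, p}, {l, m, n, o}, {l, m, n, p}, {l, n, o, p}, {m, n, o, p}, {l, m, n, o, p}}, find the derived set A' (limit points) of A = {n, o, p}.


A' = {o}

For each x ∈ X, list the open sets U ∈ τ with x ∈ U, then check whether U ∩ (A ∖ {x}) ≠ ∅ for every such U.
  x = l: open {l} ∋ x has {l} ∩ (A ∖ {l}) = ∅, so x is NOT a limit point.
  x = m: open {m} ∋ x has {m} ∩ (A ∖ {m}) = ∅, so x is NOT a limit point.
  x = n: open {n} ∋ x has {n} ∩ (A ∖ {n}) = ∅, so x is NOT a limit point.
  x = o: opens ∋ x are {n, o}, {l, n, o}, {m, n, o}, {n, o, p}, {l, m, n, o}, {l, n, o, p}, {m, n, o, p}, {l, m, n, o, p}; each meets A ∖ {o}, so x IS a limit point.
  x = p: open {p} ∋ x has {p} ∩ (A ∖ {p}) = ∅, so x is NOT a limit point.
Collecting: A' = {o}.


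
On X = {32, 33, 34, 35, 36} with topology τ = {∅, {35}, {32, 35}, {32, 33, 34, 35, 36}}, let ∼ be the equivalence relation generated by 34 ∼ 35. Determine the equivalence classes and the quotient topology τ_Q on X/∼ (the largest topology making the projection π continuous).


X/∼ = {[32], [33], [34=35], [36]}; |τ_Q| = 2.

Equivalence classes: [32], [33], [34=35], [36].
Quotient map π: X → X/∼ sends 32 ↦ [32], 33 ↦ [33], 34 ↦ [34=35], 35 ↦ [34=35], 36 ↦ [36].
For each subset V ⊆ X/∼, compute π^{-1}(V) ⊆ X and check whether π^{-1}(V) ∈ τ. V is open in τ_Q iff π^{-1}(V) ∈ τ.
  V = {}: π^{-1}(V) = ∅ ∈ τ ✓.
  V = {[32]}: π^{-1}(V) = {32} ∉ τ ✗.
  V = {[33]}: π^{-1}(V) = {33} ∉ τ ✗.
  V = {[32], [33]}: π^{-1}(V) = {32, 33} ∉ τ ✗.
  V = {[34=35]}: π^{-1}(V) = {34, 35} ∉ τ ✗.
  V = {[32], [34=35]}: π^{-1}(V) = {32, 34, 35} ∉ τ ✗.
  V = {[33], [34=35]}: π^{-1}(V) = {33, 34, 35} ∉ τ ✗.
  V = {[32], [33], [34=35]}: π^{-1}(V) = {32, 33, 34, 35} ∉ τ ✗.
  V = {[36]}: π^{-1}(V) = {36} ∉ τ ✗.
  V = {[32], [36]}: π^{-1}(V) = {32, 36} ∉ τ ✗.
  V = {[33], [36]}: π^{-1}(V) = {33, 36} ∉ τ ✗.
  V = {[32], [33], [36]}: π^{-1}(V) = {32, 33, 36} ∉ τ ✗.
  V = {[34=35], [36]}: π^{-1}(V) = {34, 35, 36} ∉ τ ✗.
  V = {[32], [34=35], [36]}: π^{-1}(V) = {32, 34, 35, 36} ∉ τ ✗.
  V = {[33], [34=35], [36]}: π^{-1}(V) = {33, 34, 35, 36} ∉ τ ✗.
  V = {[32], [33], [34=35], [36]}: π^{-1}(V) = {32, 33, 34, 35, 36} ∈ τ ✓.
Open sets in the quotient: τ_Q = {{}, {[32], [33], [34=35], [36]}} (2 elements).


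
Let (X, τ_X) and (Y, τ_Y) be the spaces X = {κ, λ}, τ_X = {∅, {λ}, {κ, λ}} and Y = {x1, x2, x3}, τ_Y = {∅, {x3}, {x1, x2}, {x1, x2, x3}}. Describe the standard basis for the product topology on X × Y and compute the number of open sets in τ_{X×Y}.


Basis B = {∅ × ∅, {λ} × {x3}, {κ, λ} × {x3}, {λ} × {x1, x2}, {λ} × {x1, x2, x3}, {κ, λ} × {x1, x2}, {κ, λ} × {x1, x2, x3}}; |τ_{X×Y}| = 9.

Enumerate products U × V with U ∈ τ_X, V ∈ τ_Y (deduplicated):
  ∅ × ∅ = {} (∅)
  {λ} × {x3} = {(λ,x3)}
  {κ, λ} × {x3} = {(κ,x3), (λ,x3)}
  {λ} × {x1, x2} = {(λ,x1), (λ,x2)}
  {λ} × {x1, x2, x3} = {(λ,x1), (λ,x2), (λ,x3)}
  {κ, λ} × {x1, x2} = {(κ,x1), (κ,x2), (λ,x1), (λ,x2)}
  {κ, λ} × {x1, x2, x3} = {(κ,x1), (κ,x2), (κ,x3), (λ,x1), (λ,x2), (λ,x3)}
These 7 distinct sets form the basis B.
Close under arbitrary unions to get τ_{X×Y}; counting gives |τ_{X×Y}| = 9.


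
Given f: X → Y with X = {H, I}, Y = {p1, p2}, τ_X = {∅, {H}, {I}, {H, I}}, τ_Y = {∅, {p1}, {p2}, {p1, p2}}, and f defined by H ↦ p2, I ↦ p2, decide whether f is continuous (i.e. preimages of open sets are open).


f IS continuous.

Compute f^{-1}(U) for each U ∈ τ_Y:
  U = ∅: f^{-1}(U) = ∅ ∈ τ_X ✓.
  U = {p1}: f^{-1}(U) = ∅ ∈ τ_X ✓.
  U = {p2}: f^{-1}(U) = {H, I} ∈ τ_X ✓.
  U = {p1, p2}: f^{-1}(U) = {H, I} ∈ τ_X ✓.
Every preimage lies in τ_X, so f IS continuous.


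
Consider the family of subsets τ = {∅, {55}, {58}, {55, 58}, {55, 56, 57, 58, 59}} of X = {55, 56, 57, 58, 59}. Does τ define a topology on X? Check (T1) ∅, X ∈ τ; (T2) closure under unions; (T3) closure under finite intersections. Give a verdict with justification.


τ IS a topology on X.

Axiom (T1): ∅ ∈ τ? Yes; X ∈ τ? Yes.
Axiom (T2/T3): check pairwise unions and intersections of members of τ.
All pairwise intersections and unions checked — each lies in τ. Therefore τ satisfies (T1), (T2), (T3): it IS a topology on X.


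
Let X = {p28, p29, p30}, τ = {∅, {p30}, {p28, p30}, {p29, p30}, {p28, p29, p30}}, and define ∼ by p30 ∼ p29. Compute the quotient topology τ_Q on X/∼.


X/∼ = {[p28], [p29=p30]}; |τ_Q| = 3.

Equivalence classes: [p28], [p29=p30].
Quotient map π: X → X/∼ sends p28 ↦ [p28], p29 ↦ [p29=p30], p30 ↦ [p29=p30].
For each subset V ⊆ X/∼, compute π^{-1}(V) ⊆ X and check whether π^{-1}(V) ∈ τ. V is open in τ_Q iff π^{-1}(V) ∈ τ.
  V = {}: π^{-1}(V) = ∅ ∈ τ ✓.
  V = {[p28]}: π^{-1}(V) = {p28} ∉ τ ✗.
  V = {[p29=p30]}: π^{-1}(V) = {p29, p30} ∈ τ ✓.
  V = {[p28], [p29=p30]}: π^{-1}(V) = {p28, p29, p30} ∈ τ ✓.
Open sets in the quotient: τ_Q = {{}, {[p29=p30]}, {[p28], [p29=p30]}} (3 elements).


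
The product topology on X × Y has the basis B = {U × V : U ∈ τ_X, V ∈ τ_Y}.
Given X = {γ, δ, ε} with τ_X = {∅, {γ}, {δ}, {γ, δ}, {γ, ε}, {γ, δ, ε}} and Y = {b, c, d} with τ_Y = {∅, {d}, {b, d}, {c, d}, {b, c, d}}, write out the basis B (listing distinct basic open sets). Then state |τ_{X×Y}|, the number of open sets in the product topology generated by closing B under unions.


Basis B = {∅ × ∅, {γ} × {d}, {δ} × {d}, {γ} × {b, d}, {γ} × {c, d}, {γ, δ} × {d}, {γ, ε} × {d}, {δ} × {b, d}, {δ} × {c, d}, {γ} × {b, c, d}, {γ, δ, ε} × {d}, {δ} × {b, c, d}, {γ, δ} × {b, d}, {γ, ε} × {b, d}, {γ, δ} × {c, d}, {γ, ε} × {c, d}, {γ, δ} × {b, c, d}, {γ, ε} × {b, c, d}, {γ, δ, ε} × {b, d}, {γ, δ, ε} × {c, d}, {γ, δ, ε} × {b, c, d}}; |τ_{X×Y}| = 70.

Enumerate products U × V with U ∈ τ_X, V ∈ τ_Y (deduplicated):
  ∅ × ∅ = {} (∅)
  {γ} × {d} = {(γ,d)}
  {δ} × {d} = {(δ,d)}
  {γ} × {b, d} = {(γ,b), (γ,d)}
  {γ} × {c, d} = {(γ,c), (γ,d)}
  {γ, δ} × {d} = {(γ,d), (δ,d)}
  {γ, ε} × {d} = {(γ,d), (ε,d)}
  {δ} × {b, d} = {(δ,b), (δ,d)}
  {δ} × {c, d} = {(δ,c), (δ,d)}
  {γ} × {b, c, d} = {(γ,b), (γ,c), (γ,d)}
  {γ, δ, ε} × {d} = {(γ,d), (δ,d), (ε,d)}
  {δ} × {b, c, d} = {(δ,b), (δ,c), (δ,d)}
  {γ, δ} × {b, d} = {(γ,b), (γ,d), (δ,b), (δ,d)}
  {γ, ε} × {b, d} = {(γ,b), (γ,d), (ε,b), (ε,d)}
  {γ, δ} × {c, d} = {(γ,c), (γ,d), (δ,c), (δ,d)}
  {γ, ε} × {c, d} = {(γ,c), (γ,d), (ε,c), (ε,d)}
  {γ, δ} × {b, c, d} = {(γ,b), (γ,c), (γ,d), (δ,b), (δ,c), (δ,d)}
  {γ, ε} × {b, c, d} = {(γ,b), (γ,c), (γ,d), (ε,b), (ε,c), (ε,d)}
  {γ, δ, ε} × {b, d} = {(γ,b), (γ,d), (δ,b), (δ,d), (ε,b), (ε,d)}
  {γ, δ, ε} × {c, d} = {(γ,c), (γ,d), (δ,c), (δ,d), (ε,c), (ε,d)}
  {γ, δ, ε} × {b, c, d} = {(γ,b), (γ,c), (γ,d), (δ,b), (δ,c), (δ,d), (ε,b), (ε,c), (ε,d)}
These 21 distinct sets form the basis B.
Close under arbitrary unions to get τ_{X×Y}; counting gives |τ_{X×Y}| = 70.


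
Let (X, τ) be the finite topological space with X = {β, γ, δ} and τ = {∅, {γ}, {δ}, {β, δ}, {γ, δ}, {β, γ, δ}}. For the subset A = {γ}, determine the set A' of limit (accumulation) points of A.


A' = ∅

For each x ∈ X, list the open sets U ∈ τ with x ∈ U, then check whether U ∩ (A ∖ {x}) ≠ ∅ for every such U.
  x = β: open {β, δ} ∋ x has {β, δ} ∩ (A ∖ {β}) = ∅, so x is NOT a limit point.
  x = γ: open {γ} ∋ x has {γ} ∩ (A ∖ {γ}) = ∅, so x is NOT a limit point.
  x = δ: open {δ} ∋ x has {δ} ∩ (A ∖ {δ}) = ∅, so x is NOT a limit point.
Collecting: A' = ∅.


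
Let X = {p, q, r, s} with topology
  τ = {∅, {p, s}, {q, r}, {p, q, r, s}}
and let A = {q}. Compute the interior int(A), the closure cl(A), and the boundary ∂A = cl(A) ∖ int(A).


int(A) = ∅, cl(A) = {q, r}, ∂A = {q, r}.

Closed sets in (X, τ) are complements of opens:
  closed(X, τ) = {∅, {p, s}, {q, r}, {p, q, r, s}}.
int(A) = ⋃ {U ∈ τ : U ⊆ A}. Opens contained in A: ∅.
Taking the union of these: int(A) = ∅.
cl(A) = ⋂ {C closed : A ⊆ C}. Closed sets containing A: {q, r}, {p, q, r, s}.
Intersecting these: cl(A) = {q, r}.
∂A = cl(A) ∖ int(A) = {q, r} ∖ ∅ = {q, r}.


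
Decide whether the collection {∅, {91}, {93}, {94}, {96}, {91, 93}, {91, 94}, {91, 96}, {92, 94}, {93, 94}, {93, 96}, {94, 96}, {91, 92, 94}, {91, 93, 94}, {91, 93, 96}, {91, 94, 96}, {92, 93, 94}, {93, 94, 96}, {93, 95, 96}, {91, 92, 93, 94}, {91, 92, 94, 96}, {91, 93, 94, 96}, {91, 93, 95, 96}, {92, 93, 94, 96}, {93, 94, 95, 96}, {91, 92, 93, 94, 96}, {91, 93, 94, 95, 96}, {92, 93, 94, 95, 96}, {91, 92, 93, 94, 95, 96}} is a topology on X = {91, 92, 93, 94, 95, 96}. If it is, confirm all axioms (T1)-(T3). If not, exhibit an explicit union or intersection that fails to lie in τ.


τ is NOT a topology on X.

Axiom (T1): ∅ ∈ τ? Yes; X ∈ τ? Yes.
Axiom (T2/T3): check pairwise unions and intersections of members of τ.
Counterexample for (T2): {96} ∪ {92, 94} = {92, 94, 96} ∉ τ. Therefore τ is NOT a topology.


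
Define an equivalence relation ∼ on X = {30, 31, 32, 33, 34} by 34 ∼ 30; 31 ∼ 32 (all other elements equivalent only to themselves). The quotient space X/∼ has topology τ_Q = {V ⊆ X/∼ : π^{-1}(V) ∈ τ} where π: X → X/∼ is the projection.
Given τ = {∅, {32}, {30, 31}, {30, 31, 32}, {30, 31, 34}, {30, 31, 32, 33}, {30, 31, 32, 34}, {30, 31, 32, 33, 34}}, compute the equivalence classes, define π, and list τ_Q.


X/∼ = {[30=34], [31=32], [33]}; |τ_Q| = 3.

Equivalence classes: [30=34], [31=32], [33].
Quotient map π: X → X/∼ sends 30 ↦ [30=34], 31 ↦ [31=32], 32 ↦ [31=32], 33 ↦ [33], 34 ↦ [30=34].
For each subset V ⊆ X/∼, compute π^{-1}(V) ⊆ X and check whether π^{-1}(V) ∈ τ. V is open in τ_Q iff π^{-1}(V) ∈ τ.
  V = {}: π^{-1}(V) = ∅ ∈ τ ✓.
  V = {[30=34]}: π^{-1}(V) = {30, 34} ∉ τ ✗.
  V = {[31=32]}: π^{-1}(V) = {31, 32} ∉ τ ✗.
  V = {[30=34], [31=32]}: π^{-1}(V) = {30, 31, 32, 34} ∈ τ ✓.
  V = {[33]}: π^{-1}(V) = {33} ∉ τ ✗.
  V = {[30=34], [33]}: π^{-1}(V) = {30, 33, 34} ∉ τ ✗.
  V = {[31=32], [33]}: π^{-1}(V) = {31, 32, 33} ∉ τ ✗.
  V = {[30=34], [31=32], [33]}: π^{-1}(V) = {30, 31, 32, 33, 34} ∈ τ ✓.
Open sets in the quotient: τ_Q = {{}, {[30=34], [31=32]}, {[30=34], [31=32], [33]}} (3 elements).


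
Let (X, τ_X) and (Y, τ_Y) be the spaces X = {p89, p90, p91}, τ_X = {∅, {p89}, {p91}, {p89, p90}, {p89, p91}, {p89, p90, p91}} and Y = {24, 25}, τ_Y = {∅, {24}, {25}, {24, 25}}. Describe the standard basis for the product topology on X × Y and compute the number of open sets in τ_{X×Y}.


Basis B = {∅ × ∅, {p89} × {24}, {p89} × {25}, {p91} × {24}, {p91} × {25}, {p89} × {24, 25}, {p89, p90} × {24}, {p89, p91} × {24}, {p89, p90} × {25}, {p89, p91} × {25}, {p91} × {24, 25}, {p89, p90, p91} × {24}, {p89, p90, p91} × {25}, {p89, p90} × {24, 25}, {p89, p91} × {24, 25}, {p89, p90, p91} × {24, 25}}; |τ_{X×Y}| = 36.

Enumerate products U × V with U ∈ τ_X, V ∈ τ_Y (deduplicated):
  ∅ × ∅ = {} (∅)
  {p89} × {24} = {(p89,24)}
  {p89} × {25} = {(p89,25)}
  {p91} × {24} = {(p91,24)}
  {p91} × {25} = {(p91,25)}
  {p89} × {24, 25} = {(p89,24), (p89,25)}
  {p89, p90} × {24} = {(p89,24), (p90,24)}
  {p89, p91} × {24} = {(p89,24), (p91,24)}
  {p89, p90} × {25} = {(p89,25), (p90,25)}
  {p89, p91} × {25} = {(p89,25), (p91,25)}
  {p91} × {24, 25} = {(p91,24), (p91,25)}
  {p89, p90, p91} × {24} = {(p89,24), (p90,24), (p91,24)}
  {p89, p90, p91} × {25} = {(p89,25), (p90,25), (p91,25)}
  {p89, p90} × {24, 25} = {(p89,24), (p89,25), (p90,24), (p90,25)}
  {p89, p91} × {24, 25} = {(p89,24), (p89,25), (p91,24), (p91,25)}
  {p89, p90, p91} × {24, 25} = {(p89,24), (p89,25), (p90,24), (p90,25), (p91,24), (p91,25)}
These 16 distinct sets form the basis B.
Close under arbitrary unions to get τ_{X×Y}; counting gives |τ_{X×Y}| = 36.


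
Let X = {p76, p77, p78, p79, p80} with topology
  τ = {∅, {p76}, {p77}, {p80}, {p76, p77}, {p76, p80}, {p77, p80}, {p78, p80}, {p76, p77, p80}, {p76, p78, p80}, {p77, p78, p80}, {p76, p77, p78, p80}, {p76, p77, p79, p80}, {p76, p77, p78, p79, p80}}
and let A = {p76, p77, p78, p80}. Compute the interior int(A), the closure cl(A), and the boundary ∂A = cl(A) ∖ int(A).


int(A) = {p76, p77, p78, p80}, cl(A) = {p76, p77, p78, p79, p80}, ∂A = {p79}.

Closed sets in (X, τ) are complements of opens:
  closed(X, τ) = {∅, {p78}, {p79}, {p76, p79}, {p77, p79}, {p78, p79}, {p76, p77, p79}, {p76, p78, p79}, {p77, p78, p79}, {p78, p79, p80}, {p76, p77, p78, p79}, {p76, p78, p79, p80}, {p77, p78, p79, p80}, {p76, p77, p78, p79, p80}}.
int(A) = ⋃ {U ∈ τ : U ⊆ A}. Opens contained in A: ∅, {p76}, {p77}, {p80}, {p76, p77}, {p76, p80}, {p77, p80}, {p78, p80}, {p76, p77, p80}, {p76, p78, p80}, {p77, p78, p80}, {p76, p77, p78, p80}.
Taking the union of these: int(A) = {p76, p77, p78, p80}.
cl(A) = ⋂ {C closed : A ⊆ C}. Closed sets containing A: {p76, p77, p78, p79, p80}.
Intersecting these: cl(A) = {p76, p77, p78, p79, p80}.
∂A = cl(A) ∖ int(A) = {p76, p77, p78, p79, p80} ∖ {p76, p77, p78, p80} = {p79}.


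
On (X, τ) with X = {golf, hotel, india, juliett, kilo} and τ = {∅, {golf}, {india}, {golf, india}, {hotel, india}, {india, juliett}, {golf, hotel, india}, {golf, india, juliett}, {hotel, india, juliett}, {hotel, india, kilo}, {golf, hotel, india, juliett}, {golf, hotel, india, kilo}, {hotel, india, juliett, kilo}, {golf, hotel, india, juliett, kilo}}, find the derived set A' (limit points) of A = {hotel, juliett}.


A' = {kilo}

For each x ∈ X, list the open sets U ∈ τ with x ∈ U, then check whether U ∩ (A ∖ {x}) ≠ ∅ for every such U.
  x = golf: open {golf} ∋ x has {golf} ∩ (A ∖ {golf}) = ∅, so x is NOT a limit point.
  x = hotel: open {hotel, india} ∋ x has {hotel, india} ∩ (A ∖ {hotel}) = ∅, so x is NOT a limit point.
  x = india: open {india} ∋ x has {india} ∩ (A ∖ {india}) = ∅, so x is NOT a limit point.
  x = juliett: open {india, juliett} ∋ x has {india, juliett} ∩ (A ∖ {juliett}) = ∅, so x is NOT a limit point.
  x = kilo: opens ∋ x are {hotel, india, kilo}, {golf, hotel, india, kilo}, {hotel, india, juliett, kilo}, {golf, hotel, india, juliett, kilo}; each meets A ∖ {kilo}, so x IS a limit point.
Collecting: A' = {kilo}.


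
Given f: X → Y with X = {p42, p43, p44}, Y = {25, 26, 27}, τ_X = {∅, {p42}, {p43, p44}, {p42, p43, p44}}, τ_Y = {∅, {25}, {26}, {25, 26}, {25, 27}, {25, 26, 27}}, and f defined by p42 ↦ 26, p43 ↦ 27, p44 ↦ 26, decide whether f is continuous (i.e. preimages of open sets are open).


f is NOT continuous.

Compute f^{-1}(U) for each U ∈ τ_Y:
  U = ∅: f^{-1}(U) = ∅ ∈ τ_X ✓.
  U = {25}: f^{-1}(U) = ∅ ∈ τ_X ✓.
  U = {26}: f^{-1}(U) = {p42, p44} ∉ τ_X ✗.
  U = {25, 26}: f^{-1}(U) = {p42, p44} ∉ τ_X ✗.
  U = {25, 27}: f^{-1}(U) = {p43} ∉ τ_X ✗.
  U = {25, 26, 27}: f^{-1}(U) = {p42, p43, p44} ∈ τ_X ✓.
Found U = {26} with f^{-1}(U) = {p42, p44} not in τ_X. Therefore f is NOT continuous.


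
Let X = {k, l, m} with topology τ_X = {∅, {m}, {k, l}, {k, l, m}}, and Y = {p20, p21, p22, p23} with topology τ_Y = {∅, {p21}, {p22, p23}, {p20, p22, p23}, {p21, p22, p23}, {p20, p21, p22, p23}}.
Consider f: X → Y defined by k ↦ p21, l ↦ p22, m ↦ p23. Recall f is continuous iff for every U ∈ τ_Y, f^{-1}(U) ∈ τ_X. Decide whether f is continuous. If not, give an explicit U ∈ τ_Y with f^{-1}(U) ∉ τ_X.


f is NOT continuous.

Compute f^{-1}(U) for each U ∈ τ_Y:
  U = ∅: f^{-1}(U) = ∅ ∈ τ_X ✓.
  U = {p21}: f^{-1}(U) = {k} ∉ τ_X ✗.
  U = {p22, p23}: f^{-1}(U) = {l, m} ∉ τ_X ✗.
  U = {p20, p22, p23}: f^{-1}(U) = {l, m} ∉ τ_X ✗.
  U = {p21, p22, p23}: f^{-1}(U) = {k, l, m} ∈ τ_X ✓.
  U = {p20, p21, p22, p23}: f^{-1}(U) = {k, l, m} ∈ τ_X ✓.
Found U = {p21} with f^{-1}(U) = {k} not in τ_X. Therefore f is NOT continuous.


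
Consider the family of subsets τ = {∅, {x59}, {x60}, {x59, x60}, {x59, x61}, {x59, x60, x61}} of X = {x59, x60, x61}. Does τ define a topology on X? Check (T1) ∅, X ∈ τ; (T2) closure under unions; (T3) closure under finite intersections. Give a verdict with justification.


τ IS a topology on X.

Axiom (T1): ∅ ∈ τ? Yes; X ∈ τ? Yes.
Axiom (T2/T3): check pairwise unions and intersections of members of τ.
All pairwise intersections and unions checked — each lies in τ. Therefore τ satisfies (T1), (T2), (T3): it IS a topology on X.


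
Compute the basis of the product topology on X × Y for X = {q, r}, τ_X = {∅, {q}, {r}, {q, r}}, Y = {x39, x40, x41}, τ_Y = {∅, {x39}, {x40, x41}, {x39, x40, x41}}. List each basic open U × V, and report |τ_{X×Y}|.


Basis B = {∅ × ∅, {q} × {x39}, {r} × {x39}, {q, r} × {x39}, {q} × {x40, x41}, {r} × {x40, x41}, {q} × {x39, x40, x41}, {r} × {x39, x40, x41}, {q, r} × {x40, x41}, {q, r} × {x39, x40, x41}}; |τ_{X×Y}| = 16.

Enumerate products U × V with U ∈ τ_X, V ∈ τ_Y (deduplicated):
  ∅ × ∅ = {} (∅)
  {q} × {x39} = {(q,x39)}
  {r} × {x39} = {(r,x39)}
  {q, r} × {x39} = {(q,x39), (r,x39)}
  {q} × {x40, x41} = {(q,x40), (q,x41)}
  {r} × {x40, x41} = {(r,x40), (r,x41)}
  {q} × {x39, x40, x41} = {(q,x39), (q,x40), (q,x41)}
  {r} × {x39, x40, x41} = {(r,x39), (r,x40), (r,x41)}
  {q, r} × {x40, x41} = {(q,x40), (q,x41), (r,x40), (r,x41)}
  {q, r} × {x39, x40, x41} = {(q,x39), (q,x40), (q,x41), (r,x39), (r,x40), (r,x41)}
These 10 distinct sets form the basis B.
Close under arbitrary unions to get τ_{X×Y}; counting gives |τ_{X×Y}| = 16.


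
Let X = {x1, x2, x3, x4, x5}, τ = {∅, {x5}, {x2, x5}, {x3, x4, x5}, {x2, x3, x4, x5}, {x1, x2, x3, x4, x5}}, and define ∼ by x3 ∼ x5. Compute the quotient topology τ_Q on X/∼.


X/∼ = {[x1], [x2], [x3=x5], [x4]}; |τ_Q| = 4.

Equivalence classes: [x1], [x2], [x3=x5], [x4].
Quotient map π: X → X/∼ sends x1 ↦ [x1], x2 ↦ [x2], x3 ↦ [x3=x5], x4 ↦ [x4], x5 ↦ [x3=x5].
For each subset V ⊆ X/∼, compute π^{-1}(V) ⊆ X and check whether π^{-1}(V) ∈ τ. V is open in τ_Q iff π^{-1}(V) ∈ τ.
  V = {}: π^{-1}(V) = ∅ ∈ τ ✓.
  V = {[x1]}: π^{-1}(V) = {x1} ∉ τ ✗.
  V = {[x2]}: π^{-1}(V) = {x2} ∉ τ ✗.
  V = {[x1], [x2]}: π^{-1}(V) = {x1, x2} ∉ τ ✗.
  V = {[x3=x5]}: π^{-1}(V) = {x3, x5} ∉ τ ✗.
  V = {[x1], [x3=x5]}: π^{-1}(V) = {x1, x3, x5} ∉ τ ✗.
  V = {[x2], [x3=x5]}: π^{-1}(V) = {x2, x3, x5} ∉ τ ✗.
  V = {[x1], [x2], [x3=x5]}: π^{-1}(V) = {x1, x2, x3, x5} ∉ τ ✗.
  V = {[x4]}: π^{-1}(V) = {x4} ∉ τ ✗.
  V = {[x1], [x4]}: π^{-1}(V) = {x1, x4} ∉ τ ✗.
  V = {[x2], [x4]}: π^{-1}(V) = {x2, x4} ∉ τ ✗.
  V = {[x1], [x2], [x4]}: π^{-1}(V) = {x1, x2, x4} ∉ τ ✗.
  V = {[x3=x5], [x4]}: π^{-1}(V) = {x3, x4, x5} ∈ τ ✓.
  V = {[x1], [x3=x5], [x4]}: π^{-1}(V) = {x1, x3, x4, x5} ∉ τ ✗.
  V = {[x2], [x3=x5], [x4]}: π^{-1}(V) = {x2, x3, x4, x5} ∈ τ ✓.
  V = {[x1], [x2], [x3=x5], [x4]}: π^{-1}(V) = {x1, x2, x3, x4, x5} ∈ τ ✓.
Open sets in the quotient: τ_Q = {{}, {[x3=x5], [x4]}, {[x2], [x3=x5], [x4]}, {[x1], [x2], [x3=x5], [x4]}} (4 elements).


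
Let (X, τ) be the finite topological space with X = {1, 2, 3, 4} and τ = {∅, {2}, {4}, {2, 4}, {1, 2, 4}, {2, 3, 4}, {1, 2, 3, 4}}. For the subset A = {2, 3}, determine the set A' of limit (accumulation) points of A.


A' = {1, 3}

For each x ∈ X, list the open sets U ∈ τ with x ∈ U, then check whether U ∩ (A ∖ {x}) ≠ ∅ for every such U.
  x = 1: opens ∋ x are {1, 2, 4}, {1, 2, 3, 4}; each meets A ∖ {1}, so x IS a limit point.
  x = 2: open {2} ∋ x has {2} ∩ (A ∖ {2}) = ∅, so x is NOT a limit point.
  x = 3: opens ∋ x are {2, 3, 4}, {1, 2, 3, 4}; each meets A ∖ {3}, so x IS a limit point.
  x = 4: open {4} ∋ x has {4} ∩ (A ∖ {4}) = ∅, so x is NOT a limit point.
Collecting: A' = {1, 3}.


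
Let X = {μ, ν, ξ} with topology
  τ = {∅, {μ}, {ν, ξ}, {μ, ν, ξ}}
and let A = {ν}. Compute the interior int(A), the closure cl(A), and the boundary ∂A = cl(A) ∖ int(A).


int(A) = ∅, cl(A) = {ν, ξ}, ∂A = {ν, ξ}.

Closed sets in (X, τ) are complements of opens:
  closed(X, τ) = {∅, {μ}, {ν, ξ}, {μ, ν, ξ}}.
int(A) = ⋃ {U ∈ τ : U ⊆ A}. Opens contained in A: ∅.
Taking the union of these: int(A) = ∅.
cl(A) = ⋂ {C closed : A ⊆ C}. Closed sets containing A: {ν, ξ}, {μ, ν, ξ}.
Intersecting these: cl(A) = {ν, ξ}.
∂A = cl(A) ∖ int(A) = {ν, ξ} ∖ ∅ = {ν, ξ}.
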